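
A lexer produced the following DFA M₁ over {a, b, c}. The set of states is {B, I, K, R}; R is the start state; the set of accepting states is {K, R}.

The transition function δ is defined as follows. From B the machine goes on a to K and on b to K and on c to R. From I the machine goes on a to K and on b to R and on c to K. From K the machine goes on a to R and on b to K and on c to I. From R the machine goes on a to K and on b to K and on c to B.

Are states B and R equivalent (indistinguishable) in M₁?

All states are reachable from the start state.
Initial partition by acceptance: {K,R} | {B,I}.
The partition is now stable with 2 blocks: {K,R} | {B,I}.
B and R end up in different blocks, so they are distinguishable. For instance, the string 'ε' is accepted from only R.

No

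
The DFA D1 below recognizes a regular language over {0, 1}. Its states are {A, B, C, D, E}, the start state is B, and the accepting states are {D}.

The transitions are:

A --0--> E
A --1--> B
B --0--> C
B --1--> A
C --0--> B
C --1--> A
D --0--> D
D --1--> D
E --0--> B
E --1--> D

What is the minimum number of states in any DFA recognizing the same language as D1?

4

Start with accepting vs non-accepting: {D} | {A,B,C,E}.
Refine {A,B,C,E} on symbol 1: members go to different blocks, giving {A,B,C} and {E}.
Refine {A,B,C} on symbol 0: members go to different blocks, giving {B,C} and {A}.
No further refinement is possible. Final partition (4 blocks): {D} | {B,C} | {E} | {A}.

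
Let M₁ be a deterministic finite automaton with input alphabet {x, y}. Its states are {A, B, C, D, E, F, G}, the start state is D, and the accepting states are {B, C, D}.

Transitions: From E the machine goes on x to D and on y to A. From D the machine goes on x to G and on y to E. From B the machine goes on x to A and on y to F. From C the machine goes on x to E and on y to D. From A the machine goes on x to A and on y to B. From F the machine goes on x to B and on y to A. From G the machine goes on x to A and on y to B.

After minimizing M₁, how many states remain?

First remove the unreachable states {C}; 6 states remain.
P0 = {B,D} | {A,E,F,G}.
Split {A,E,F,G} by δ(·,x) → {A,G} and {E,F}.
Stable partition: {B,D} | {A,G} | {E,F} — 3 equivalence classes.

3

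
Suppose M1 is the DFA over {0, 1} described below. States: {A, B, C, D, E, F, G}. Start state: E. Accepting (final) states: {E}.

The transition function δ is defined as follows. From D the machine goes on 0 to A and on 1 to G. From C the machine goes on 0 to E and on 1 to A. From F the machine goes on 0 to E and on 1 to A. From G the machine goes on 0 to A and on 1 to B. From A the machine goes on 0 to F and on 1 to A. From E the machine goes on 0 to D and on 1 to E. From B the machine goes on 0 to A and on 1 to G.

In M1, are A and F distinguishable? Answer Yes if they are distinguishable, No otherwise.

First remove the unreachable states {C}; 6 states remain.
Initial partition by acceptance: {E} | {A,B,D,F,G}.
Refine {A,B,D,F,G} on symbol 0: members go to different blocks, giving {A,B,D,G} and {F}.
On input 0, block {A,B,D,G} splits into {B,D,G} and {A}.
No further refinement is possible. Final partition (4 blocks): {E} | {B,D,G} | {F} | {A}.
A and F end up in different blocks, so they are distinguishable. For instance, the string '0' is accepted from only F.

Yes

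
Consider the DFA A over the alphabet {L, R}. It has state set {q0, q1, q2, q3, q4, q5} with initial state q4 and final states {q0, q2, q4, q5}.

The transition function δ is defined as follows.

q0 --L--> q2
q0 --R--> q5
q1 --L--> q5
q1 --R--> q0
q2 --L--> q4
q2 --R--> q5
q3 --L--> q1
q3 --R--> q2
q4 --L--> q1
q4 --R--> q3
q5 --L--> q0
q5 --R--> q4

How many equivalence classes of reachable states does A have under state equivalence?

6

Start with accepting vs non-accepting: {q0,q2,q4,q5} | {q1,q3}.
Refine {q0,q2,q4,q5} on symbol L: members go to different blocks, giving {q0,q2,q5} and {q4}.
Refine {q0,q2,q5} on symbol L: members go to different blocks, giving {q0,q5} and {q2}.
Split {q0,q5} by δ(·,L) → {q0} and {q5}.
Split {q1,q3} by δ(·,L) → {q1} and {q3}.
The partition is now stable with 6 blocks: {q0} | {q1} | {q4} | {q2} | {q5} | {q3}.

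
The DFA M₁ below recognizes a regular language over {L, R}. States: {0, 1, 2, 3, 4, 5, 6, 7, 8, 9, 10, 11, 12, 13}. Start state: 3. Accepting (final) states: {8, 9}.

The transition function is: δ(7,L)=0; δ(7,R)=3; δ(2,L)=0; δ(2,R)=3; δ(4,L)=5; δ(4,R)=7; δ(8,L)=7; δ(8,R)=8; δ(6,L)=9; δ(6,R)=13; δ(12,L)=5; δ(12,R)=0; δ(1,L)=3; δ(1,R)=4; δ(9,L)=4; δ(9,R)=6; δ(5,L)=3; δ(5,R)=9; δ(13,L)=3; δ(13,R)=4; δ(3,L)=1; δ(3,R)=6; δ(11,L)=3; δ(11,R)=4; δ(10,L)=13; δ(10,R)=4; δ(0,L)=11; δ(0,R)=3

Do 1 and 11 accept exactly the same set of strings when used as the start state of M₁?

States {2,8,10,12} cannot be reached from the start state, so discard them.
P0 = {9} | {0,1,3,4,5,6,7,11,13}.
Split {0,1,3,4,5,6,7,11,13} by δ(·,L) → {0,1,3,4,5,7,11,13} and {6}.
Refine {0,1,3,4,5,7,11,13} on symbol R: members go to different blocks, giving {0,1,4,7,11,13} and {3} and {5}.
Split {0,1,4,7,11,13} by δ(·,L) → {1,11,13} and {0,7} and {4}.
Refine {0,7} on symbol L: members go to different blocks, giving {0} and {7}.
Stable partition: {9} | {1,11,13} | {6} | {3} | {5} | {0} | {4} | {7} — 8 equivalence classes.
1 and 11 lie in the same block of the stable partition, so they are equivalent — no string distinguishes them.

Yes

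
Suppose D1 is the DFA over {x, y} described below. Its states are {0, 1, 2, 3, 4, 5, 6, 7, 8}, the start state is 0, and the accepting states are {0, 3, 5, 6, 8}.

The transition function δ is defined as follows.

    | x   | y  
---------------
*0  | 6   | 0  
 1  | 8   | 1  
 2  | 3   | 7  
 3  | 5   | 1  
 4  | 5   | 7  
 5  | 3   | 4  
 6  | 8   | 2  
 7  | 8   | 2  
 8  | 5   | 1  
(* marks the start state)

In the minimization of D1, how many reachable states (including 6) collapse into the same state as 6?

4

All states are reachable from the start state.
Initial partition by acceptance: {0,3,5,6,8} | {1,2,4,7}.
Refine {0,3,5,6,8} on symbol y: members go to different blocks, giving {3,5,6,8} and {0}.
Stable partition: {3,5,6,8} | {1,2,4,7} | {0} — 3 equivalence classes.
The equivalence class containing 6 is {3,5,6,8}, of size 4.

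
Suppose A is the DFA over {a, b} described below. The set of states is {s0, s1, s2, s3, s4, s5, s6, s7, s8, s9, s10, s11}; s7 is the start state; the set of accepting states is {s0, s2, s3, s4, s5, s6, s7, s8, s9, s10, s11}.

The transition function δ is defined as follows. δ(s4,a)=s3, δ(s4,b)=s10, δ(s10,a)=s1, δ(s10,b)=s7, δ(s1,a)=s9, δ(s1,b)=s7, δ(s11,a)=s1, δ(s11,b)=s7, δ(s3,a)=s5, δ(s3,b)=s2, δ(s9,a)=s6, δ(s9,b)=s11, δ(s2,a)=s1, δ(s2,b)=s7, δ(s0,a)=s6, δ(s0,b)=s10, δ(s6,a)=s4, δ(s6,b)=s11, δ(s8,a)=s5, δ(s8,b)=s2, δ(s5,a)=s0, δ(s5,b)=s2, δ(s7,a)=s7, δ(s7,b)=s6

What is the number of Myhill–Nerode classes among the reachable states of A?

States {s8} cannot be reached from the start state, so discard them.
P0 = {s0,s2,s3,s4,s5,s6,s7,s9,s10,s11} | {s1}.
Refine {s0,s2,s3,s4,s5,s6,s7,s9,s10,s11} on symbol a: members go to different blocks, giving {s0,s3,s4,s5,s6,s7,s9} and {s2,s10,s11}.
On input b, block {s0,s3,s4,s5,s6,s7,s9} splits into {s0,s3,s4,s5,s6,s9} and {s7}.
The partition is now stable with 4 blocks: {s0,s3,s4,s5,s6,s9} | {s1} | {s2,s10,s11} | {s7}.

4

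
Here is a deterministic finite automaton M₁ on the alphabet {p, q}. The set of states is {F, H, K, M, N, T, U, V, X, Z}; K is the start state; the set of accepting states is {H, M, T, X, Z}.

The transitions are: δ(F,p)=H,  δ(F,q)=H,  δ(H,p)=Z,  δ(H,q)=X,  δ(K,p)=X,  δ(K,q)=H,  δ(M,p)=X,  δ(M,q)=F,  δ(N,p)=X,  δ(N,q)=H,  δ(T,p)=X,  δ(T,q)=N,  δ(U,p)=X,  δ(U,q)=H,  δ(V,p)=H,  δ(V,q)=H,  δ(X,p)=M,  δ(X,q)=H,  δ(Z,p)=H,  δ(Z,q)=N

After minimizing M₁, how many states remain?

3

Reachable states from the start: {F,H,K,M,N,X,Z}. Unreachable: {T,U,V} — drop them.
Initial partition by acceptance: {H,M,X,Z} | {F,K,N}.
Refine {H,M,X,Z} on symbol q: members go to different blocks, giving {H,X} and {M,Z}.
The partition is now stable with 3 blocks: {H,X} | {F,K,N} | {M,Z}.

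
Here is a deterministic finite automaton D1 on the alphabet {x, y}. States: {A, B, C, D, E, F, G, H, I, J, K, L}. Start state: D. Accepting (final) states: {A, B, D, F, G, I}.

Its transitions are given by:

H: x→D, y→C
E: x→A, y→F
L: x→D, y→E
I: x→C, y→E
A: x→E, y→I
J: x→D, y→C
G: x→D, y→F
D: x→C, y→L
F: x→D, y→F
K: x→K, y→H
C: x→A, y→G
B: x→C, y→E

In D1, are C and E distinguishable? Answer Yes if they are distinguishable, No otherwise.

First remove the unreachable states {B,H,J,K}; 8 states remain.
Initial partition by acceptance: {A,D,F,G,I} | {C,E,L}.
On input x, block {A,D,F,G,I} splits into {A,D,I} and {F,G}.
Split {A,D,I} by δ(·,y) → {D,I} and {A}.
Split {C,E,L} by δ(·,x) → {C,E} and {L}.
On input y, block {D,I} splits into {D} and {I}.
Stable partition: {D} | {C,E} | {F,G} | {A} | {L} | {I} — 6 equivalence classes.
C and E lie in the same block of the stable partition, so they are equivalent — no string distinguishes them.

No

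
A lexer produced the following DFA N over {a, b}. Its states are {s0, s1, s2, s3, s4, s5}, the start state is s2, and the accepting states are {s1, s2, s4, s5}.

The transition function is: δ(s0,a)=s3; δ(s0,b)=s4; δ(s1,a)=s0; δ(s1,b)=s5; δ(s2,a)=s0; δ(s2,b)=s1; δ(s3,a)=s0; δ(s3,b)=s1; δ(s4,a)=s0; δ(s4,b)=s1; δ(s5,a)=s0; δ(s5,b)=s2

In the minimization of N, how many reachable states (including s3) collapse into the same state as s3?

2

Initial partition by acceptance: {s1,s2,s4,s5} | {s0,s3}.
No further refinement is possible. Final partition (2 blocks): {s1,s2,s4,s5} | {s0,s3}.
State s3 belongs to the block {s0,s3}, which has 2 states.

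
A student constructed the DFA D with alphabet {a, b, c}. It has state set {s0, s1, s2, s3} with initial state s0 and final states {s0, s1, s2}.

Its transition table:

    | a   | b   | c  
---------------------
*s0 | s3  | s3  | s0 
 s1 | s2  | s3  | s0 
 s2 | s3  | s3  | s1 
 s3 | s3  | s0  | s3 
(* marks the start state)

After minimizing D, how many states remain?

2

Reachable states from the start: {s0,s3}. Unreachable: {s1,s2} — drop them.
Initial partition by acceptance: {s0} | {s3}.
The partition is now stable with 2 blocks: {s0} | {s3}.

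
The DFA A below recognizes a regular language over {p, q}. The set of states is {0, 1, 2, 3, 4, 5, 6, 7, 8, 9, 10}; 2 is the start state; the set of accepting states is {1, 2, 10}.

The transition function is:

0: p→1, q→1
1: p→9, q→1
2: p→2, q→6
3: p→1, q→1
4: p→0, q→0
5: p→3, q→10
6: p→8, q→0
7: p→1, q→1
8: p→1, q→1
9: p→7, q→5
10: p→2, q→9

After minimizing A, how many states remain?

7

Reachable states from the start: {0,1,2,3,5,6,7,8,9,10}. Unreachable: {4} — drop them.
Start with accepting vs non-accepting: {1,2,10} | {0,3,5,6,7,8,9}.
On input p, block {1,2,10} splits into {2,10} and {1}.
Split {0,3,5,6,7,8,9} by δ(·,p) → {0,3,7,8} and {5,6,9}.
Refine {5,6,9} on symbol q: members go to different blocks, giving {5} and {6} and {9}.
Refine {2,10} on symbol q: members go to different blocks, giving {2} and {10}.
The partition is now stable with 7 blocks: {2} | {0,3,7,8} | {1} | {5} | {6} | {9} | {10}.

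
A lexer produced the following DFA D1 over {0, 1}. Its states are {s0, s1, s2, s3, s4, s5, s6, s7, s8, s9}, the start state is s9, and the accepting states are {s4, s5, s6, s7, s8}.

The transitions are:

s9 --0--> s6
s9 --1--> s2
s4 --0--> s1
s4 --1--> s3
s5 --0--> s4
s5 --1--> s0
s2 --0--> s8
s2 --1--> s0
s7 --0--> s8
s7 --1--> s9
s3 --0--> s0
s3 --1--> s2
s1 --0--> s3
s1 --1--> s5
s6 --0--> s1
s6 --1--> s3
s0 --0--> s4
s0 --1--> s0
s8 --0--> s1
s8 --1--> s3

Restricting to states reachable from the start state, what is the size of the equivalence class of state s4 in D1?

3

States {s7} cannot be reached from the start state, so discard them.
Start with accepting vs non-accepting: {s4,s5,s6,s8} | {s0,s1,s2,s3,s9}.
On input 0, block {s4,s5,s6,s8} splits into {s4,s6,s8} and {s5}.
Split {s0,s1,s2,s3,s9} by δ(·,0) → {s0,s2,s9} and {s1,s3}.
Refine {s1,s3} on symbol 0: members go to different blocks, giving {s1} and {s3}.
No further refinement is possible. Final partition (5 blocks): {s4,s6,s8} | {s0,s2,s9} | {s5} | {s1} | {s3}.
The equivalence class containing s4 is {s4,s6,s8}, of size 3.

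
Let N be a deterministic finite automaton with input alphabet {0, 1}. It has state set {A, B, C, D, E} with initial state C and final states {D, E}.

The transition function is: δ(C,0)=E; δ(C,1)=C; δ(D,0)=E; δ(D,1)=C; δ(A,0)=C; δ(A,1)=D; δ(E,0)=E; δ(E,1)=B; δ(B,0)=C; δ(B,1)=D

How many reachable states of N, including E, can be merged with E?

Reachable states from the start: {B,C,D,E}. Unreachable: {A} — drop them.
P0 = {D,E} | {B,C}.
Refine {B,C} on symbol 0: members go to different blocks, giving {B} and {C}.
Split {D,E} by δ(·,1) → {D} and {E}.
No further refinement is possible. Final partition (4 blocks): {D} | {B} | {C} | {E}.
The equivalence class containing E is {E}, of size 1.

1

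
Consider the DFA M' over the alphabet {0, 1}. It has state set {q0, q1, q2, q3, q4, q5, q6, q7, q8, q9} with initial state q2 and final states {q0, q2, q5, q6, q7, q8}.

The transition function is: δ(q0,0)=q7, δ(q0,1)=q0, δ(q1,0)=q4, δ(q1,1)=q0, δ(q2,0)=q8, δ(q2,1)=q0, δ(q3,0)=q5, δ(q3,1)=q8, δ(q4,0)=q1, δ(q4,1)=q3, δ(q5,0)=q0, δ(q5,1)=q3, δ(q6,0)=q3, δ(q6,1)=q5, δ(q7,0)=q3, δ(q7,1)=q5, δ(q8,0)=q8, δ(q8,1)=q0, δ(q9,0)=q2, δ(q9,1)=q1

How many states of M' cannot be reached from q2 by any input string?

BFS from q2 reaches {q0, q2, q3, q5, q7, q8}; the 4 state(s) q1, q4, q6, q9 are never visited.

4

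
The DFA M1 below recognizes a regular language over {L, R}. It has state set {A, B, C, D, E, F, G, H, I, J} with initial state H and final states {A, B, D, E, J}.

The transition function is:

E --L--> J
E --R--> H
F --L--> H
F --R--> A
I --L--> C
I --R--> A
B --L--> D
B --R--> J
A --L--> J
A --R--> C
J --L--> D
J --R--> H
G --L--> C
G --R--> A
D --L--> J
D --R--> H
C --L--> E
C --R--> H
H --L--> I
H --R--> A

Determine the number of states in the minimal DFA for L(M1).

First remove the unreachable states {B,F,G}; 7 states remain.
Initial partition by acceptance: {A,D,E,J} | {C,H,I}.
Refine {C,H,I} on symbol L: members go to different blocks, giving {H,I} and {C}.
Refine {A,D,E,J} on symbol R: members go to different blocks, giving {D,E,J} and {A}.
On input L, block {H,I} splits into {H} and {I}.
Stable partition: {D,E,J} | {H} | {C} | {A} | {I} — 5 equivalence classes.

5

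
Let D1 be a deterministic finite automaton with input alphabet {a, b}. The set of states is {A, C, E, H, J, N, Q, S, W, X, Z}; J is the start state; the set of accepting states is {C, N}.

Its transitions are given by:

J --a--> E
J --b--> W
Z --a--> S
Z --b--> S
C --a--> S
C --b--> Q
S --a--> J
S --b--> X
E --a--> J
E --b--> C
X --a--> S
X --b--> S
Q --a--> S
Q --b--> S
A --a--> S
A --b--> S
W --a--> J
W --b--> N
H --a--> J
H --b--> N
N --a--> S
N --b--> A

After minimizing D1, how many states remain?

First remove the unreachable states {H,Z}; 9 states remain.
P0 = {C,N} | {A,E,J,Q,S,W,X}.
On input b, block {A,E,J,Q,S,W,X} splits into {A,J,Q,S,X} and {E,W}.
Split {A,J,Q,S,X} by δ(·,a) → {A,Q,S,X} and {J}.
On input a, block {A,Q,S,X} splits into {A,Q,X} and {S}.
No further refinement is possible. Final partition (5 blocks): {C,N} | {A,Q,X} | {E,W} | {J} | {S}.

5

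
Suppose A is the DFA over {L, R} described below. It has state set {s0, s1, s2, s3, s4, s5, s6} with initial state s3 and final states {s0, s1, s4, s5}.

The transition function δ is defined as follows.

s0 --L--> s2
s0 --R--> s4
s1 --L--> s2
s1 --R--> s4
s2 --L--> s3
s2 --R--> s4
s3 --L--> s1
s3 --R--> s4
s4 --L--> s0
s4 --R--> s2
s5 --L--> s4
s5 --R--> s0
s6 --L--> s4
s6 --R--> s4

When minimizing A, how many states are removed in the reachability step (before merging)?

Starting at s3 and following transitions, the reachable set is {s0, s1, s2, s3, s4}. That leaves s5, s6 unreachable — 2 in total.

2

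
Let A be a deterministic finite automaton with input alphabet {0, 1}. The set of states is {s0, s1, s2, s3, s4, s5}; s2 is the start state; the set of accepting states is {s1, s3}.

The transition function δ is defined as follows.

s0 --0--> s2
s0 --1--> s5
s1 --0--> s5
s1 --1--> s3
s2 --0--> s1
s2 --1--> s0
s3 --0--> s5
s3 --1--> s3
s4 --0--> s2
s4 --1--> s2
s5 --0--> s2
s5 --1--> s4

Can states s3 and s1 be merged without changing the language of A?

Start with accepting vs non-accepting: {s1,s3} | {s0,s2,s4,s5}.
Refine {s0,s2,s4,s5} on symbol 0: members go to different blocks, giving {s0,s4,s5} and {s2}.
Refine {s0,s4,s5} on symbol 1: members go to different blocks, giving {s0,s5} and {s4}.
Refine {s0,s5} on symbol 1: members go to different blocks, giving {s0} and {s5}.
The partition is now stable with 5 blocks: {s1,s3} | {s0} | {s2} | {s4} | {s5}.
s3 and s1 lie in the same block of the stable partition, so they are equivalent — no string distinguishes them.

Yes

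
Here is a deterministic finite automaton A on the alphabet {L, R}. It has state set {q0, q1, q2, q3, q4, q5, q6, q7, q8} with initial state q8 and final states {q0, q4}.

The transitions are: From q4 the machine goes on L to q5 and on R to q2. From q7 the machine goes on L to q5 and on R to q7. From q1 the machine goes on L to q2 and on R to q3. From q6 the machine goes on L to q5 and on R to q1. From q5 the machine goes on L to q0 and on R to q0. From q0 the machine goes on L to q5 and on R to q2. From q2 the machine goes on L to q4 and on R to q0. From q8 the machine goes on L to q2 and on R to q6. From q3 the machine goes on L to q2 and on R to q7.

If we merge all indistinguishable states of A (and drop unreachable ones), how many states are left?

3

All states are reachable from the start state.
Initial partition by acceptance: {q0,q4} | {q1,q2,q3,q5,q6,q7,q8}.
Split {q1,q2,q3,q5,q6,q7,q8} by δ(·,L) → {q1,q3,q6,q7,q8} and {q2,q5}.
No further refinement is possible. Final partition (3 blocks): {q0,q4} | {q1,q3,q6,q7,q8} | {q2,q5}.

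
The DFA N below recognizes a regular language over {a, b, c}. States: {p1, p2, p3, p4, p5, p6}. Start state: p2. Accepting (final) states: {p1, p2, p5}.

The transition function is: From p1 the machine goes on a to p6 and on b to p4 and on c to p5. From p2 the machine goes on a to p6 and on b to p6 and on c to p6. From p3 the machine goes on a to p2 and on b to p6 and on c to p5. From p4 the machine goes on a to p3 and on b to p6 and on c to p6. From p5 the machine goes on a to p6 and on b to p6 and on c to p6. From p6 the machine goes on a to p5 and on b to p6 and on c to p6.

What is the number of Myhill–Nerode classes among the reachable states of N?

Reachable states from the start: {p2,p5,p6}. Unreachable: {p1,p3,p4} — drop them.
Initial partition by acceptance: {p2,p5} | {p6}.
Stable partition: {p2,p5} | {p6} — 2 equivalence classes.

2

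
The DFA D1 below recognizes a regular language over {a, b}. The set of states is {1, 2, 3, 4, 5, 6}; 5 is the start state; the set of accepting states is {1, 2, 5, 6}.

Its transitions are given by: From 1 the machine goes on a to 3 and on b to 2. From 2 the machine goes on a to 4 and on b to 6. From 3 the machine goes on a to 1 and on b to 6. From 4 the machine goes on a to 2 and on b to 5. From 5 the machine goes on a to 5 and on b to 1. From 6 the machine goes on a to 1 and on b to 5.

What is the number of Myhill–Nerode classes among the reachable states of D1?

Initial partition by acceptance: {1,2,5,6} | {3,4}.
On input a, block {1,2,5,6} splits into {1,2} and {5,6}.
On input b, block {1,2} splits into {1} and {2}.
Refine {3,4} on symbol a: members go to different blocks, giving {3} and {4}.
Refine {5,6} on symbol a: members go to different blocks, giving {5} and {6}.
Stable partition: {1} | {3} | {5} | {2} | {4} | {6} — 6 equivalence classes.

6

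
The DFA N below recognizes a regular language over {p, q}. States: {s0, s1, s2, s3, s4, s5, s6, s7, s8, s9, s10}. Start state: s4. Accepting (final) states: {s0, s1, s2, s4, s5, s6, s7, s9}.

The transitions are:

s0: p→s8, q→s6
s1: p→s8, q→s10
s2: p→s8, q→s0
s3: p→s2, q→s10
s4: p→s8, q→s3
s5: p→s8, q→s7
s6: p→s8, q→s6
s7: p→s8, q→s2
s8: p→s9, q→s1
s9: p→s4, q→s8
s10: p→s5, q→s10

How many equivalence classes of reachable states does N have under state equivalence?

5

P0 = {s0,s1,s2,s4,s5,s6,s7,s9} | {s3,s8,s10}.
Split {s0,s1,s2,s4,s5,s6,s7,s9} by δ(·,p) → {s0,s1,s2,s4,s5,s6,s7} and {s9}.
On input q, block {s0,s1,s2,s4,s5,s6,s7} splits into {s0,s2,s5,s6,s7} and {s1,s4}.
Refine {s3,s8,s10} on symbol p: members go to different blocks, giving {s3,s10} and {s8}.
No further refinement is possible. Final partition (5 blocks): {s0,s2,s5,s6,s7} | {s3,s10} | {s9} | {s1,s4} | {s8}.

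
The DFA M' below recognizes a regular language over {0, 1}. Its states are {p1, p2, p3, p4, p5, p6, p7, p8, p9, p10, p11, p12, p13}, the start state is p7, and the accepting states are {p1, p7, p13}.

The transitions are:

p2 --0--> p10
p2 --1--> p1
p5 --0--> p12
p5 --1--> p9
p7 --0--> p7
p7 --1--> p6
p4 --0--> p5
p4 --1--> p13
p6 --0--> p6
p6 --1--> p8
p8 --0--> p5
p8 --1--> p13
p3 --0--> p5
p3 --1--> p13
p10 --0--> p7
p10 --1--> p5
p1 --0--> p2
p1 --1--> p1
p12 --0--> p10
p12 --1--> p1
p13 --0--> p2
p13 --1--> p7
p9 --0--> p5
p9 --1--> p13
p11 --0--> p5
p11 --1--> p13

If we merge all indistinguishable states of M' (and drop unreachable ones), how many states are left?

First remove the unreachable states {p3,p4,p11}; 10 states remain.
Start with accepting vs non-accepting: {p1,p7,p13} | {p2,p5,p6,p8,p9,p10,p12}.
On input 0, block {p1,p7,p13} splits into {p1,p13} and {p7}.
Refine {p1,p13} on symbol 1: members go to different blocks, giving {p1} and {p13}.
Split {p2,p5,p6,p8,p9,p10,p12} by δ(·,0) → {p2,p5,p6,p8,p9,p12} and {p10}.
Split {p2,p5,p6,p8,p9,p12} by δ(·,0) → {p5,p6,p8,p9} and {p2,p12}.
Split {p5,p6,p8,p9} by δ(·,0) → {p6,p8,p9} and {p5}.
Split {p6,p8,p9} by δ(·,0) → {p8,p9} and {p6}.
Stable partition: {p1} | {p8,p9} | {p7} | {p13} | {p10} | {p2,p12} | {p5} | {p6} — 8 equivalence classes.

8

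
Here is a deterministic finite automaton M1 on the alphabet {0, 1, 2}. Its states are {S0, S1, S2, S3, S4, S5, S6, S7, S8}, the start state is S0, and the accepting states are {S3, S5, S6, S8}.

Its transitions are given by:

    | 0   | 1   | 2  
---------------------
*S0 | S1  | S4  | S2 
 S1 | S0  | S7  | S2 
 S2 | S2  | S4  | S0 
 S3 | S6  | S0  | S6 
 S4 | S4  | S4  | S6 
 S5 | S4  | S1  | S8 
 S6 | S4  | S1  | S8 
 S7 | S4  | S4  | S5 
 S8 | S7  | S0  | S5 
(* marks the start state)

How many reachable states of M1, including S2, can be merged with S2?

3

States {S3} cannot be reached from the start state, so discard them.
P0 = {S5,S6,S8} | {S0,S1,S2,S4,S7}.
On input 2, block {S0,S1,S2,S4,S7} splits into {S0,S1,S2} and {S4,S7}.
No further refinement is possible. Final partition (3 blocks): {S5,S6,S8} | {S0,S1,S2} | {S4,S7}.
The equivalence class containing S2 is {S0,S1,S2}, of size 3.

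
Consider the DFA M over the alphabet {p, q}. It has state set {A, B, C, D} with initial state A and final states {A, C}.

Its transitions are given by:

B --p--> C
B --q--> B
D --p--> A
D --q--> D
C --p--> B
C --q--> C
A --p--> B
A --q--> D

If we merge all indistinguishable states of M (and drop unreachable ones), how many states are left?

All states are reachable from the start state.
P0 = {A,C} | {B,D}.
Split {A,C} by δ(·,q) → {A} and {C}.
Split {B,D} by δ(·,p) → {B} and {D}.
The partition is now stable with 4 blocks: {A} | {B} | {C} | {D}.

4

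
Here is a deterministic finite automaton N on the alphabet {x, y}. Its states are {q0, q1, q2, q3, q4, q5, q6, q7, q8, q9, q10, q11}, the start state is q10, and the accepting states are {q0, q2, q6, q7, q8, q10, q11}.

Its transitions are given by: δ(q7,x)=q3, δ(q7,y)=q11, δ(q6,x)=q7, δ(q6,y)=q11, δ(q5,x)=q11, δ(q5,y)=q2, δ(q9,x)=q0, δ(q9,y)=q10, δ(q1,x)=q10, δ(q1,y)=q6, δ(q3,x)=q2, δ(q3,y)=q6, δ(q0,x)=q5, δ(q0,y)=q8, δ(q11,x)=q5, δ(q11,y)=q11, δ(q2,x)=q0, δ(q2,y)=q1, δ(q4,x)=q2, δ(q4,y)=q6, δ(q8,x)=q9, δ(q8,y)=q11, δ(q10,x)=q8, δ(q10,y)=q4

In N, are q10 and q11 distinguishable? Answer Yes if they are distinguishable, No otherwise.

Yes

All states are reachable from the start state.
P0 = {q0,q2,q6,q7,q8,q10,q11} | {q1,q3,q4,q5,q9}.
Split {q0,q2,q6,q7,q8,q10,q11} by δ(·,x) → {q0,q7,q8,q11} and {q2,q6,q10}.
Split {q1,q3,q4,q5,q9} by δ(·,x) → {q1,q3,q4} and {q5,q9}.
On input x, block {q0,q7,q8,q11} splits into {q0,q8,q11} and {q7}.
On input x, block {q2,q6,q10} splits into {q2,q10} and {q6}.
No further refinement is possible. Final partition (6 blocks): {q0,q8,q11} | {q1,q3,q4} | {q2,q10} | {q5,q9} | {q7} | {q6}.
q10 and q11 end up in different blocks, so they are distinguishable. For instance, the string 'x' is accepted from only q10.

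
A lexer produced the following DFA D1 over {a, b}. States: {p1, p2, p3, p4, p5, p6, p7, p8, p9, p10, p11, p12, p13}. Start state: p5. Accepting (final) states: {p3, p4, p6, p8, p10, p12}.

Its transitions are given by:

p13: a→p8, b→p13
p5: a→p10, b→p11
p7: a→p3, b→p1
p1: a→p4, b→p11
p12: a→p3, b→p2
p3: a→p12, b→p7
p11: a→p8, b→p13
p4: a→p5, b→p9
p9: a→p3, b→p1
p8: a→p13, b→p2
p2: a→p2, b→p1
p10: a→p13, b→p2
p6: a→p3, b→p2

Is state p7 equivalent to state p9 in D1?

Yes

States {p6} cannot be reached from the start state, so discard them.
P0 = {p3,p4,p8,p10,p12} | {p1,p2,p5,p7,p9,p11,p13}.
Split {p3,p4,p8,p10,p12} by δ(·,a) → {p4,p8,p10} and {p3,p12}.
Split {p1,p2,p5,p7,p9,p11,p13} by δ(·,a) → {p1,p5,p11,p13} and {p7,p9} and {p2}.
Split {p4,p8,p10} by δ(·,b) → {p8,p10} and {p4}.
Refine {p1,p5,p11,p13} on symbol a: members go to different blocks, giving {p5,p11,p13} and {p1}.
Refine {p3,p12} on symbol b: members go to different blocks, giving {p3} and {p12}.
Stable partition: {p8,p10} | {p5,p11,p13} | {p3} | {p7,p9} | {p2} | {p4} | {p1} | {p12} — 8 equivalence classes.
p7 and p9 lie in the same block of the stable partition, so they are equivalent — no string distinguishes them.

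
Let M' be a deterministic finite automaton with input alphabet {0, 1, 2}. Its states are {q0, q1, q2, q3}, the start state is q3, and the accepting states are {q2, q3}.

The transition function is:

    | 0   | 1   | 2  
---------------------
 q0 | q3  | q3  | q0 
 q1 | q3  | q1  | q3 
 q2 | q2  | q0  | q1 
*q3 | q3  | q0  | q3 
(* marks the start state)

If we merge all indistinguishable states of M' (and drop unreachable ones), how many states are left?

Reachable states from the start: {q0,q3}. Unreachable: {q1,q2} — drop them.
Initial partition by acceptance: {q3} | {q0}.
Stable partition: {q3} | {q0} — 2 equivalence classes.

2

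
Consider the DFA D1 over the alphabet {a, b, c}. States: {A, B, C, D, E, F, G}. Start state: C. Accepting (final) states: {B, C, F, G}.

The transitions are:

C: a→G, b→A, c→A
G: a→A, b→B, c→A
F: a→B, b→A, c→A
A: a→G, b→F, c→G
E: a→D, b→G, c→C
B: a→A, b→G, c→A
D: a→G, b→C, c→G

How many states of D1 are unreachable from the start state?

BFS from C reaches {A, B, C, F, G}; the 2 state(s) D, E are never visited.

2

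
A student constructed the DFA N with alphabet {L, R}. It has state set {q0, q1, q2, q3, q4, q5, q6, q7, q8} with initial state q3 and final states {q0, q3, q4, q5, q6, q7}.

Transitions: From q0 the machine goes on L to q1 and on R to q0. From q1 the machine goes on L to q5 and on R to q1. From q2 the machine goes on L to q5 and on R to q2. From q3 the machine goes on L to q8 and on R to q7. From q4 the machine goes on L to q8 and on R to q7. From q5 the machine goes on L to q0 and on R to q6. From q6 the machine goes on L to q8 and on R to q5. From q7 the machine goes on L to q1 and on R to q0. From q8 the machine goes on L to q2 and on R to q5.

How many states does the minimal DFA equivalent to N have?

States {q4} cannot be reached from the start state, so discard them.
P0 = {q0,q3,q5,q6,q7} | {q1,q2,q8}.
On input L, block {q0,q3,q5,q6,q7} splits into {q0,q3,q6,q7} and {q5}.
Refine {q0,q3,q6,q7} on symbol R: members go to different blocks, giving {q0,q3,q7} and {q6}.
Refine {q1,q2,q8} on symbol L: members go to different blocks, giving {q1,q2} and {q8}.
Refine {q0,q3,q7} on symbol L: members go to different blocks, giving {q0,q7} and {q3}.
Stable partition: {q0,q7} | {q1,q2} | {q5} | {q6} | {q8} | {q3} — 6 equivalence classes.

6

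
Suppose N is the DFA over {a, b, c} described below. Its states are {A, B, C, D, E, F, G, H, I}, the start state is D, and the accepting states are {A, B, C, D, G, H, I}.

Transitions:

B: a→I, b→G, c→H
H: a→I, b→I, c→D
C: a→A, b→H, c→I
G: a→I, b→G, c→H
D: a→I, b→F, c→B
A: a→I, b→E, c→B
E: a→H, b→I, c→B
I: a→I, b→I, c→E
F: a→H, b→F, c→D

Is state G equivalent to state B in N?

Reachable states from the start: {B,D,E,F,G,H,I}. Unreachable: {A,C} — drop them.
P0 = {B,D,G,H,I} | {E,F}.
Split {B,D,G,H,I} by δ(·,b) → {B,G,H,I} and {D}.
Split {B,G,H,I} by δ(·,c) → {B,G} and {H} and {I}.
On input b, block {E,F} splits into {E} and {F}.
No further refinement is possible. Final partition (6 blocks): {B,G} | {E} | {D} | {H} | {I} | {F}.
G and B lie in the same block of the stable partition, so they are equivalent — no string distinguishes them.

Yes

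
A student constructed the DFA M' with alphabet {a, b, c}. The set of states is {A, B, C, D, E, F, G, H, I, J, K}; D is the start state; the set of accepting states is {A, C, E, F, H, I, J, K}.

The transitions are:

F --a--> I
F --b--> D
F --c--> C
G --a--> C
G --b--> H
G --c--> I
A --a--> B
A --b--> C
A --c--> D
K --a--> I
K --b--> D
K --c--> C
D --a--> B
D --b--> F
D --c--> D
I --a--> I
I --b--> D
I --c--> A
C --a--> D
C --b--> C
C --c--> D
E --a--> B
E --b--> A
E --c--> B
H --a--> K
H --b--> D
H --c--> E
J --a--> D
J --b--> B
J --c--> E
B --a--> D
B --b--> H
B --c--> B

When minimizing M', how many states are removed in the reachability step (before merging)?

Starting at D and following transitions, the reachable set is {A, B, C, D, E, F, H, I, K}. That leaves G, J unreachable — 2 in total.

2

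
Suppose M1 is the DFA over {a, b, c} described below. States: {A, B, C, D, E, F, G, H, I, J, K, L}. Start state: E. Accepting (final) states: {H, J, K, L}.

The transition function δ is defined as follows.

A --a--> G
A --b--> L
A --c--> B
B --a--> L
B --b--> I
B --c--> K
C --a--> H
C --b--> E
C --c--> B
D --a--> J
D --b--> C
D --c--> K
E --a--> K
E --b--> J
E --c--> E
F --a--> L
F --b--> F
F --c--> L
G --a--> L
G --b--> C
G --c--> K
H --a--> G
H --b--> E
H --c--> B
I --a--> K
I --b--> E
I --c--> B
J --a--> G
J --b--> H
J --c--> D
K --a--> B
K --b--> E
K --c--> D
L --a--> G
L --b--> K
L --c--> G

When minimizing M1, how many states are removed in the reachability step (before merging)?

2

Starting at E and following transitions, the reachable set is {B, C, D, E, G, H, I, J, K, L}. That leaves A, F unreachable — 2 in total.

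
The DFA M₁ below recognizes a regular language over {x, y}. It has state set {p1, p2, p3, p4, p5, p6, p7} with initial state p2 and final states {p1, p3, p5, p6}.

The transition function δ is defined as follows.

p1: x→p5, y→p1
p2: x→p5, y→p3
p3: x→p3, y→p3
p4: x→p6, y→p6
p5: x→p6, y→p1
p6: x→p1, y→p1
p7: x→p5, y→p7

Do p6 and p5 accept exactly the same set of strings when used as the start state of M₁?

Reachable states from the start: {p1,p2,p3,p5,p6}. Unreachable: {p4,p7} — drop them.
Initial partition by acceptance: {p1,p3,p5,p6} | {p2}.
Stable partition: {p1,p3,p5,p6} | {p2} — 2 equivalence classes.
p6 and p5 lie in the same block of the stable partition, so they are equivalent — no string distinguishes them.

Yes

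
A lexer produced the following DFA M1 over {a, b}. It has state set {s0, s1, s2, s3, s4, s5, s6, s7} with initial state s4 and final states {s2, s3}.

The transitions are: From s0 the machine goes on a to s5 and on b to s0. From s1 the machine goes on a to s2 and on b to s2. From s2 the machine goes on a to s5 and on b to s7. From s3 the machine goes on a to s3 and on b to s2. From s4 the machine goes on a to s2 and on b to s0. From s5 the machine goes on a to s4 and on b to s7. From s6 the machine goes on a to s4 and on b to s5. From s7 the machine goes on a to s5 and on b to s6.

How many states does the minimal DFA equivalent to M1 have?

6

States {s1,s3} cannot be reached from the start state, so discard them.
Start with accepting vs non-accepting: {s2} | {s0,s4,s5,s6,s7}.
Refine {s0,s4,s5,s6,s7} on symbol a: members go to different blocks, giving {s0,s5,s6,s7} and {s4}.
On input a, block {s0,s5,s6,s7} splits into {s0,s7} and {s5,s6}.
Refine {s0,s7} on symbol b: members go to different blocks, giving {s0} and {s7}.
On input b, block {s5,s6} splits into {s5} and {s6}.
The partition is now stable with 6 blocks: {s2} | {s0} | {s4} | {s5} | {s7} | {s6}.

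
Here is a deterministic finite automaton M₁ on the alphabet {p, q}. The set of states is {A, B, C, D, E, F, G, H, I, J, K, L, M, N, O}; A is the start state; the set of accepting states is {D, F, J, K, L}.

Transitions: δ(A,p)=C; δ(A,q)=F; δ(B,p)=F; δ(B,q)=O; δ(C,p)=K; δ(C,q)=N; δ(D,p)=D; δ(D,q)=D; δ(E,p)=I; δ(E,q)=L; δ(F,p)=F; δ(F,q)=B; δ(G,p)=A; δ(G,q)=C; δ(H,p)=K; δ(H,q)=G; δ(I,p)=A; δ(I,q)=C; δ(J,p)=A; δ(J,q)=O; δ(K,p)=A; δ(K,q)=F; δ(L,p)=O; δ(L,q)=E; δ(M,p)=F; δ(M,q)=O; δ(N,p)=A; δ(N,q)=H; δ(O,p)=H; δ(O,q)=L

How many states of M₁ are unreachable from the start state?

3

Starting at A and following transitions, the reachable set is {A, B, C, E, F, G, H, I, K, L, N, O}. That leaves D, J, M unreachable — 3 in total.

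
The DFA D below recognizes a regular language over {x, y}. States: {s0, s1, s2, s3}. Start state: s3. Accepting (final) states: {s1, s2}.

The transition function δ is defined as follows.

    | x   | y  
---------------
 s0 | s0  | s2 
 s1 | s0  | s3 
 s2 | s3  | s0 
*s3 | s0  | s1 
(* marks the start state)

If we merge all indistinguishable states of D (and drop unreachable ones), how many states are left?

2

P0 = {s1,s2} | {s0,s3}.
The partition is now stable with 2 blocks: {s1,s2} | {s0,s3}.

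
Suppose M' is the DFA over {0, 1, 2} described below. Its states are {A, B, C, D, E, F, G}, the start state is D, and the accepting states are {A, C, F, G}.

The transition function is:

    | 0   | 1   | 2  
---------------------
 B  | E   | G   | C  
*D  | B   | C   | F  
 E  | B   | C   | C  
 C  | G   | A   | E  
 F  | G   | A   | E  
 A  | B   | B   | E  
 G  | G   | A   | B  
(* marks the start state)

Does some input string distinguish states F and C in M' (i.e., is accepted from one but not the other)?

All states are reachable from the start state.
Initial partition by acceptance: {A,C,F,G} | {B,D,E}.
Split {A,C,F,G} by δ(·,0) → {C,F,G} and {A}.
Stable partition: {C,F,G} | {B,D,E} | {A} — 3 equivalence classes.
F and C lie in the same block of the stable partition, so they are equivalent — no string distinguishes them.

No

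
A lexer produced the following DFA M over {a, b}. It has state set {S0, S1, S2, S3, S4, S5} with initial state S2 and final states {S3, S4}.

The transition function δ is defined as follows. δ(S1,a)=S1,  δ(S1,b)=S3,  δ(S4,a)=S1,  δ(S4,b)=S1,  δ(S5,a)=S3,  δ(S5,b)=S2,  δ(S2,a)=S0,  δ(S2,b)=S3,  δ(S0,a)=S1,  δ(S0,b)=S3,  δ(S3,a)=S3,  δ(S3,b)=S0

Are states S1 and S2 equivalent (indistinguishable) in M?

Yes

First remove the unreachable states {S4,S5}; 4 states remain.
Initial partition by acceptance: {S3} | {S0,S1,S2}.
The partition is now stable with 2 blocks: {S3} | {S0,S1,S2}.
S1 and S2 lie in the same block of the stable partition, so they are equivalent — no string distinguishes them.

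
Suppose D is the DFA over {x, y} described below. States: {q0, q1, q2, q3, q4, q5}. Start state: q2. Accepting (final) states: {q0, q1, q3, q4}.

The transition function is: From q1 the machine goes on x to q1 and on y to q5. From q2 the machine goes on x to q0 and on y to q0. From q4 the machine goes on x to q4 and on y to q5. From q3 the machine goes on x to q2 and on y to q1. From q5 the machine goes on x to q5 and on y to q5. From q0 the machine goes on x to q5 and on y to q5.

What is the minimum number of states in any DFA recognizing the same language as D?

Reachable states from the start: {q0,q2,q5}. Unreachable: {q1,q3,q4} — drop them.
Start with accepting vs non-accepting: {q0} | {q2,q5}.
On input x, block {q2,q5} splits into {q2} and {q5}.
The partition is now stable with 3 blocks: {q0} | {q2} | {q5}.

3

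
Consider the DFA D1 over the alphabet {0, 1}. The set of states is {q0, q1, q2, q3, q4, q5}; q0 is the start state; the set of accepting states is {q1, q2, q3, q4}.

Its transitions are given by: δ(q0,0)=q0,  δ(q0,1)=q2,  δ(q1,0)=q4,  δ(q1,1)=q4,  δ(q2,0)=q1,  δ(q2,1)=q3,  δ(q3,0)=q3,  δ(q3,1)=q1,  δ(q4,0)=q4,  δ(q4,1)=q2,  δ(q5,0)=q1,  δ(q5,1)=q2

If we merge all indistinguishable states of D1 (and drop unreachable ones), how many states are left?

2

First remove the unreachable states {q5}; 5 states remain.
P0 = {q1,q2,q3,q4} | {q0}.
The partition is now stable with 2 blocks: {q1,q2,q3,q4} | {q0}.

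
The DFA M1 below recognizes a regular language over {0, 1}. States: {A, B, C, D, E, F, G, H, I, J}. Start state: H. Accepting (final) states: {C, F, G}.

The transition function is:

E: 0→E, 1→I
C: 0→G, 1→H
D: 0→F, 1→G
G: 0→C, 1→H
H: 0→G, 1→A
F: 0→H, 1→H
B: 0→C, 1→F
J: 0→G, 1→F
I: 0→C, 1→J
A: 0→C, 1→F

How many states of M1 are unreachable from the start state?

Starting at H and following transitions, the reachable set is {A, C, F, G, H}. That leaves B, D, E, I, J unreachable — 5 in total.

5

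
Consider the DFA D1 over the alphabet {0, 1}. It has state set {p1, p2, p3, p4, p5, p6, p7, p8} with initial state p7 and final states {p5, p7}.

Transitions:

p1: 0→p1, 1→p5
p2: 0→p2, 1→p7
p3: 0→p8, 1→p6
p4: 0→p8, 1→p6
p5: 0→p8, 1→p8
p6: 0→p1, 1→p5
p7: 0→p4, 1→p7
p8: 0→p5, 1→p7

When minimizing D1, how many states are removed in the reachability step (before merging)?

2

BFS from p7 reaches {p1, p4, p5, p6, p7, p8}; the 2 state(s) p2, p3 are never visited.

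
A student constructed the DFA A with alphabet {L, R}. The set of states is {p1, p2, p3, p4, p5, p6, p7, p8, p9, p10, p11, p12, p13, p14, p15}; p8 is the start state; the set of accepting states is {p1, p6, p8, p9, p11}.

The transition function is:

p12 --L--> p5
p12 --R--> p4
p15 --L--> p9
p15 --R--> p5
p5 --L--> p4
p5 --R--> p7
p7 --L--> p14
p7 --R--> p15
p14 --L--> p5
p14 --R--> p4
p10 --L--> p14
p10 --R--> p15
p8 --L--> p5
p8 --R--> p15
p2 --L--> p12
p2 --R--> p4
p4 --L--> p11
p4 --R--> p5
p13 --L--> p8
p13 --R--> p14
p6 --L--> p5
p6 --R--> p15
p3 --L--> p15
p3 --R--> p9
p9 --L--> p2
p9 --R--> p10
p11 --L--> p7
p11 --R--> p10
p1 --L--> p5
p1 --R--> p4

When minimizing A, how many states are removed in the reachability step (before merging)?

Starting at p8 and following transitions, the reachable set is {p2, p4, p5, p7, p8, p9, p10, p11, p12, p14, p15}. That leaves p1, p3, p6, p13 unreachable — 4 in total.

4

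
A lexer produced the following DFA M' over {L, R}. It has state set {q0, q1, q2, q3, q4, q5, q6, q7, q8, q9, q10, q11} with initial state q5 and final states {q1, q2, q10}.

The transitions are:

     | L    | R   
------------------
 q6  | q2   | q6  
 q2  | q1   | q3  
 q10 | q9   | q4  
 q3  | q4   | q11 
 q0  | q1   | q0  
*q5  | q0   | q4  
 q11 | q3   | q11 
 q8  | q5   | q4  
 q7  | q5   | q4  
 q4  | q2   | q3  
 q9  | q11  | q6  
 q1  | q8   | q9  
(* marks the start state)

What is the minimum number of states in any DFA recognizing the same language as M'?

States {q7,q10} cannot be reached from the start state, so discard them.
Start with accepting vs non-accepting: {q1,q2} | {q0,q3,q4,q5,q6,q8,q9,q11}.
Refine {q1,q2} on symbol L: members go to different blocks, giving {q1} and {q2}.
Refine {q0,q3,q4,q5,q6,q8,q9,q11} on symbol L: members go to different blocks, giving {q3,q5,q8,q9,q11} and {q4,q6} and {q0}.
On input L, block {q3,q5,q8,q9,q11} splits into {q8,q9,q11} and {q3} and {q5}.
Split {q8,q9,q11} by δ(·,L) → {q8} and {q9} and {q11}.
Split {q4,q6} by δ(·,R) → {q4} and {q6}.
Stable partition: {q1} | {q8} | {q2} | {q4} | {q0} | {q3} | {q5} | {q9} | {q11} | {q6} — 10 equivalence classes.

10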